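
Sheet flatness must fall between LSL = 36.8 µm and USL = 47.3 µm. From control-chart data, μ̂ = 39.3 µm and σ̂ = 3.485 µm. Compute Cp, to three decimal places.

Cp = (USL − LSL) / (6σ̂) = (47.3 − 36.8) / (6 × 3.485) = 10.5000 / 20.9100 = 0.5022

0.502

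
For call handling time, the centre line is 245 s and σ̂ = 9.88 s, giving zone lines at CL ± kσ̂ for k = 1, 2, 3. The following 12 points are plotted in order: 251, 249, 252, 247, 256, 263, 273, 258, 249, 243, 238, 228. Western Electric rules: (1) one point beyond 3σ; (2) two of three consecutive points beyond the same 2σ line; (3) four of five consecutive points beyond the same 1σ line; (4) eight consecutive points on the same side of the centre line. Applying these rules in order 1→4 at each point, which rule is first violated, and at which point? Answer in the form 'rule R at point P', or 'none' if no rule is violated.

rule 3 at point 8

Zone of each point (C = within 1σ̂, B = 1σ̂–2σ̂, A = 2σ̂–3σ̂, * = beyond 3σ̂; sign = side of CL): 1:+C, 2:+C, 3:+C, 4:+C, 5:+B, 6:+B, 7:+A, 8:+B, 9:+C, 10:-C, 11:-C, 12:-B
Rule 3 (four of five consecutive points beyond the same 1σ limit) is satisfied at point 8.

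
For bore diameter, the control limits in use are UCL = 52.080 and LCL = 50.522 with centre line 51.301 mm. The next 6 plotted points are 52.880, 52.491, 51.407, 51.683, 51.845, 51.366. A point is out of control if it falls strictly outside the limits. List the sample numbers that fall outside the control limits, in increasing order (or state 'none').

1, 2

Compare each point to [50.522, 52.080]: sample 1 = 52.880 > UCL; sample 2 = 52.491 > UCL.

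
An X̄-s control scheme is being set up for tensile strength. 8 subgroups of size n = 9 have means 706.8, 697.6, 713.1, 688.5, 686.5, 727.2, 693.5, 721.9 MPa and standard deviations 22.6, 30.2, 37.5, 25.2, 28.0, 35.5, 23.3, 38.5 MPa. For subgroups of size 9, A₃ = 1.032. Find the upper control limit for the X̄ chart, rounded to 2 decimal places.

X̄̄ = (706.8 + 697.6 + 713.1 + 688.5 + 686.5 + 727.2 + 693.5 + 721.9) / 8 = 704.3875
s̄ = (22.6 + 30.2 + 37.5 + 25.2 + 28.0 + 35.5 + 23.3 + 38.5) / 8 = 30.1000
UCL = X̄̄ + A₃·s̄ = 704.3875 + 1.032 × 30.1000 = 735.4507

735.45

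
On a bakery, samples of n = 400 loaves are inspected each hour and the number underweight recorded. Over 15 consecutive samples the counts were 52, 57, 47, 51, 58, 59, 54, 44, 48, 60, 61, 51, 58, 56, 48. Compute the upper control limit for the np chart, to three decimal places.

74.039

p̄ = Σdᵢ / (k·n) = 804 / (15 × 400) = 0.13400
UCL = np̄ + 3·√(np̄(1−p̄)) = 53.6000 + 3 × √(53.6000×0.86600) = 53.6000 + 3 × 6.8130 = 74.0391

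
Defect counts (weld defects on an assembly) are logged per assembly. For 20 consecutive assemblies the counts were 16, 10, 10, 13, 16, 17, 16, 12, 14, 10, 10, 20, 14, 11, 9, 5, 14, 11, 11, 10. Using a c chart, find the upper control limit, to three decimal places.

23.035

c̄ = (16 + 10 + 10 + 13 + 16 + 17 + 16 + 12 + 14 + 10 + 10 + 20 + 14 + 11 + 9 + 5 + 14 + 11 + 11 + 10) / 20 = 249 / 20 = 12.4500
UCL = c̄ + 3√c̄ = 12.4500 + 3 × √12.4500 = 12.4500 + 3 × 3.5285 = 23.0354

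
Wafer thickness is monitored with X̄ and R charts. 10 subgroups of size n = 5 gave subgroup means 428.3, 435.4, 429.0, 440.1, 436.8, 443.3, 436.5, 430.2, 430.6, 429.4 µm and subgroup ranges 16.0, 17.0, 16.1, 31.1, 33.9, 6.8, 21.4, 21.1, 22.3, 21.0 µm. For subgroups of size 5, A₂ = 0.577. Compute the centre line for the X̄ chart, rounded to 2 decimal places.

433.96

X̄̄ = (428.3 + 435.4 + 429.0 + 440.1 + 436.8 + 443.3 + 436.5 + 430.2 + 430.6 + 429.4) / 10 = 4339.6000 / 10 = 433.9600
CL = X̄̄ = 433.9600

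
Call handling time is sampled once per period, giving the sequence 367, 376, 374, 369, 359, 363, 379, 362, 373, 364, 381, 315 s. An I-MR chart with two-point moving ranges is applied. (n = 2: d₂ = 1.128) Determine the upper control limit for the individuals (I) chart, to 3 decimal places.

X̄ = (367 + 376 + 374 + 369 + 359 + 363 + 379 + 362 + 373 + 364 + 381 + 315) / 12 = 365.1667
Moving ranges: 9, 2, 5, 10, 4, 16, 17, 11, 9, 17, 66; M̄R̄ = 166.0000 / 11 = 15.0909
UCL = X̄ + 3·M̄R̄/d₂ = 365.1667 + 3 × 15.0909 / 1.128 = 405.3021

405.302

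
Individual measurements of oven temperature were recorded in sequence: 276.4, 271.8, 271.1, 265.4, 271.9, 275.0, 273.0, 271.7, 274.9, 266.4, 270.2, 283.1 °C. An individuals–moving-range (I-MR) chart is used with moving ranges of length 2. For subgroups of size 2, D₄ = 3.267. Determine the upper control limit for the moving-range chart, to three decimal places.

15.533

Moving ranges: 4.6, 0.7, 5.7, 6.5, 3.1, 2.0, 1.3, 3.2, 8.5, 3.8, 12.9; M̄R̄ = 52.3000 / 11 = 4.7545
UCL_MR = D₄·M̄R̄ = 3.267 × 4.7545 = 15.5331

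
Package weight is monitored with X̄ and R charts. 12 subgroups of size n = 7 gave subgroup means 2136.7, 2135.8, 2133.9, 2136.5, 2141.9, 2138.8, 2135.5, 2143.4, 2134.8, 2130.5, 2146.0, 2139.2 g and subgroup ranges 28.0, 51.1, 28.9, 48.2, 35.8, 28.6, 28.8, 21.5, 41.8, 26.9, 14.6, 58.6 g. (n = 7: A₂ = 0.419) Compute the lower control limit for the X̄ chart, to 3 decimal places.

2123.336

X̄̄ = (2136.7 + 2135.8 + 2133.9 + 2136.5 + 2141.9 + 2138.8 + 2135.5 + 2143.4 + 2134.8 + 2130.5 + 2146.0 + 2139.2) / 12 = 25653.0000 / 12 = 2137.7500
R̄ = (28.0 + 51.1 + 28.9 + 48.2 + 35.8 + 28.6 + 28.8 + 21.5 + 41.8 + 26.9 + 14.6 + 58.6) / 12 = 412.8000 / 12 = 34.4000
LCL = X̄̄ − A₂·R̄ = 2137.7500 − 0.419 × 34.4000 = 2123.3364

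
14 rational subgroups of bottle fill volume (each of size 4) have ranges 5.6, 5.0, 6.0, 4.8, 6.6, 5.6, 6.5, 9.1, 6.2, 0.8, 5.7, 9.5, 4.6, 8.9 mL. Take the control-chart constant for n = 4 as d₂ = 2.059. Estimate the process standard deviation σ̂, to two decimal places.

2.95

R̄ = (5.6 + 5.0 + 6.0 + 4.8 + 6.6 + 5.6 + 6.5 + 9.1 + 6.2 + 0.8 + 5.7 + 9.5 + 4.6 + 8.9) / 14 = 6.0643
σ̂ = R̄ / d₂ = 6.0643 / 2.059 = 2.9453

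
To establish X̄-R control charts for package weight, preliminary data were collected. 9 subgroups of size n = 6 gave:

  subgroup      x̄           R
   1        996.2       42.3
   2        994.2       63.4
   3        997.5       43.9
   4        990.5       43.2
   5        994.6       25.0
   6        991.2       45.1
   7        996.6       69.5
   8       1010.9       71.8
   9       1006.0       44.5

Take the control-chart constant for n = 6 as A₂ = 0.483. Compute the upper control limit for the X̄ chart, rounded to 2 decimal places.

1021.60

X̄̄ = (996.2 + 994.2 + 997.5 + 990.5 + 994.6 + 991.2 + 996.6 + 1010.9 + 1006.0) / 9 = 8977.7000 / 9 = 997.5222
R̄ = (42.3 + 63.4 + 43.9 + 43.2 + 25.0 + 45.1 + 69.5 + 71.8 + 44.5) / 9 = 448.7000 / 9 = 49.8556
UCL = X̄̄ + A₂·R̄ = 997.5222 + 0.483 × 49.8556 = 1021.6025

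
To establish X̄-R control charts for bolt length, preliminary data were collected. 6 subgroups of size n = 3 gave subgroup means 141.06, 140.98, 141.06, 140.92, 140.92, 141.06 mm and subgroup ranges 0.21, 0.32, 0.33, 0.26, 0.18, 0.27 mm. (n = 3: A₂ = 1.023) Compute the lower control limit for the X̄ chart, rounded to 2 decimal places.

140.73

X̄̄ = (141.06 + 140.98 + 141.06 + 140.92 + 140.92 + 141.06) / 6 = 846.0000 / 6 = 141.0000
R̄ = (0.21 + 0.32 + 0.33 + 0.26 + 0.18 + 0.27) / 6 = 1.5700 / 6 = 0.2617
LCL = X̄̄ − A₂·R̄ = 141.0000 − 1.023 × 0.2617 = 140.7323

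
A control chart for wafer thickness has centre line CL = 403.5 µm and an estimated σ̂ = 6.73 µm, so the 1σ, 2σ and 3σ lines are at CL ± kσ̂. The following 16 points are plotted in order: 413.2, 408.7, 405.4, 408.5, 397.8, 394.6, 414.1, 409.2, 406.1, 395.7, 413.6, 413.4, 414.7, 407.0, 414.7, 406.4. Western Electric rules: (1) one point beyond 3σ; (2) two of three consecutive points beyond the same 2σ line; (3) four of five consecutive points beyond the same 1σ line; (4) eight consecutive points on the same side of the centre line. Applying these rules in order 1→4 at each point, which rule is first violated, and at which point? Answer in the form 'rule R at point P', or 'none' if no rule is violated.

rule 3 at point 15

Zone of each point (C = within 1σ̂, B = 1σ̂–2σ̂, A = 2σ̂–3σ̂, * = beyond 3σ̂; sign = side of CL): 1:+B, 2:+C, 3:+C, 4:+C, 5:-C, 6:-B, 7:+B, 8:+C, 9:+C, 10:-B, 11:+B, 12:+B, 13:+B, 14:+C, 15:+B, 16:+C
Rule 3 (four of five consecutive points beyond the same 1σ limit) is satisfied at point 15.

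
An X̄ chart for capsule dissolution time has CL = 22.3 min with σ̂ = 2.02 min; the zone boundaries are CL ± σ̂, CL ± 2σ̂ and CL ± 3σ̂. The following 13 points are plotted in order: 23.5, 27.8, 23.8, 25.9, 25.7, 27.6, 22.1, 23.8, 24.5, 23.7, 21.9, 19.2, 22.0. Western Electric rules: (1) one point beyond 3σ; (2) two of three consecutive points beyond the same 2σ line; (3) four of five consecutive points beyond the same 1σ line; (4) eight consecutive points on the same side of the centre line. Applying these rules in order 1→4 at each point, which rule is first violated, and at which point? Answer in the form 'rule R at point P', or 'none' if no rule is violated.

Zone of each point (C = within 1σ̂, B = 1σ̂–2σ̂, A = 2σ̂–3σ̂, * = beyond 3σ̂; sign = side of CL): 1:+C, 2:+A, 3:+C, 4:+B, 5:+B, 6:+A, 7:-C, 8:+C, 9:+B, 10:+C, 11:-C, 12:-B, 13:-C
Rule 3 (four of five consecutive points beyond the same 1σ limit) is satisfied at point 6.

rule 3 at point 6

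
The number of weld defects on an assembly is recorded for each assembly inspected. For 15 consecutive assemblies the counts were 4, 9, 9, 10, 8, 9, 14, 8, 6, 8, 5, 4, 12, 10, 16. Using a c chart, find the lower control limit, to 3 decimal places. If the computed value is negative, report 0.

0.000

c̄ = (4 + 9 + 9 + 10 + 8 + 9 + 14 + 8 + 6 + 8 + 5 + 4 + 12 + 10 + 16) / 15 = 132 / 15 = 8.8000
LCL = c̄ − 3√c̄ = 8.8000 − 3 × 2.9665 = -0.0994 → 0 (cannot be negative)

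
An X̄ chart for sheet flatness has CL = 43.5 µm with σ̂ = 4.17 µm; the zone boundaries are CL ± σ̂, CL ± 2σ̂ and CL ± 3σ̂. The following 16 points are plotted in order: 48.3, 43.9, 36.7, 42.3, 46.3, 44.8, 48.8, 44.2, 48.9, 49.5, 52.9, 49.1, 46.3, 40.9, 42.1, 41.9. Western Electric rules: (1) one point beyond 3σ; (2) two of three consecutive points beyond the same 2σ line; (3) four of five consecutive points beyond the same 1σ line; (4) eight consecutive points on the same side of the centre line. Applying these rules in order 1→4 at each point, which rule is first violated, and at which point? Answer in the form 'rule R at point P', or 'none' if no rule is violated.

Zone of each point (C = within 1σ̂, B = 1σ̂–2σ̂, A = 2σ̂–3σ̂, * = beyond 3σ̂; sign = side of CL): 1:+B, 2:+C, 3:-B, 4:-C, 5:+C, 6:+C, 7:+B, 8:+C, 9:+B, 10:+B, 11:+A, 12:+B, 13:+C, 14:-C, 15:-C, 16:-C
Rule 3 (four of five consecutive points beyond the same 1σ limit) is satisfied at point 11.

rule 3 at point 11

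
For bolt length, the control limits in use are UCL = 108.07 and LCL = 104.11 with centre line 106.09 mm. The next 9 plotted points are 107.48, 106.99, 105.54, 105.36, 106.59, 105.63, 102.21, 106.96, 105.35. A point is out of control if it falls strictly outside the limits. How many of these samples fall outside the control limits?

1

Compare each point to [104.11, 108.07]: sample 7 = 102.21 < LCL.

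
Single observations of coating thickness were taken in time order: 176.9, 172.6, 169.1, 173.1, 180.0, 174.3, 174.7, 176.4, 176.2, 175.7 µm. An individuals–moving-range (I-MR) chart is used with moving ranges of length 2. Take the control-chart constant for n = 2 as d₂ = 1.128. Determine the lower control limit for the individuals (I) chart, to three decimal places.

X̄ = (176.9 + 172.6 + 169.1 + 173.1 + 180.0 + 174.3 + 174.7 + 176.4 + 176.2 + 175.7) / 10 = 174.9000
Moving ranges: 4.3, 3.5, 4.0, 6.9, 5.7, 0.4, 1.7, 0.2, 0.5; M̄R̄ = 27.2000 / 9 = 3.0222
LCL = X̄ − 3·M̄R̄/d₂ = 174.9000 − 3 × 3.0222 / 1.128 = 166.8622

166.862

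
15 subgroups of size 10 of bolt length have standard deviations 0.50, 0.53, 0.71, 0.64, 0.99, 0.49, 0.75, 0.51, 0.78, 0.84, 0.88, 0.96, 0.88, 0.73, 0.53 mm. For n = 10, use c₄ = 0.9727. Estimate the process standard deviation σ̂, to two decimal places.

s̄ = (0.50 + 0.53 + 0.71 + 0.64 + 0.99 + 0.49 + 0.75 + 0.51 + 0.78 + 0.84 + 0.88 + 0.96 + 0.88 + 0.73 + 0.53) / 15 = 0.7147
σ̂ = s̄ / c₄ = 0.7147 / 0.9727 = 0.7347

0.73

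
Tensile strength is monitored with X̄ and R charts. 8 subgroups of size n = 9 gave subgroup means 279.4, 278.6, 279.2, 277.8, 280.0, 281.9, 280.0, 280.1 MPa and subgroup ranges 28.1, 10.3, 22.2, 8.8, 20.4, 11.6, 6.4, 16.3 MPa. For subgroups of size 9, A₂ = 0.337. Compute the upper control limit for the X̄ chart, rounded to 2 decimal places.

X̄̄ = (279.4 + 278.6 + 279.2 + 277.8 + 280.0 + 281.9 + 280.0 + 280.1) / 8 = 2237.0000 / 8 = 279.6250
R̄ = (28.1 + 10.3 + 22.2 + 8.8 + 20.4 + 11.6 + 6.4 + 16.3) / 8 = 124.1000 / 8 = 15.5125
UCL = X̄̄ + A₂·R̄ = 279.6250 + 0.337 × 15.5125 = 284.8527

284.85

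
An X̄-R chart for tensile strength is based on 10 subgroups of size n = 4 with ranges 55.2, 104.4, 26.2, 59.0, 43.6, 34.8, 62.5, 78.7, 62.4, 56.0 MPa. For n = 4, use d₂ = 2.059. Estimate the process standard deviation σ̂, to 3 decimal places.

28.305

R̄ = (55.2 + 104.4 + 26.2 + 59.0 + 43.6 + 34.8 + 62.5 + 78.7 + 62.4 + 56.0) / 10 = 58.2800
σ̂ = R̄ / d₂ = 58.2800 / 2.059 = 28.3050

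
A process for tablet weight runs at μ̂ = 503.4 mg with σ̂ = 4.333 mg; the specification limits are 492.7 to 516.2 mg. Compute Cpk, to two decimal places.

0.82

Cpu = (USL − μ̂) / (3σ̂) = (516.2 − 503.4) / (3 × 4.333) = 0.9847; Cpl = (μ̂ − LSL) / (3σ̂) = (503.4 − 492.7) / (3 × 4.333) = 0.8231; Cpk = min(Cpu, Cpl) = 0.8231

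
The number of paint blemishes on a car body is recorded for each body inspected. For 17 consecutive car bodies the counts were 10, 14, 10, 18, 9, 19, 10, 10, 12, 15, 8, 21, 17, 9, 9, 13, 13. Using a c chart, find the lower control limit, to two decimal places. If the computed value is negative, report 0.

2.05

c̄ = (10 + 14 + 10 + 18 + 9 + 19 + 10 + 10 + 12 + 15 + 8 + 21 + 17 + 9 + 9 + 13 + 13) / 17 = 217 / 17 = 12.7647
LCL = c̄ − 3√c̄ = 12.7647 − 3 × 3.5728 = 2.0464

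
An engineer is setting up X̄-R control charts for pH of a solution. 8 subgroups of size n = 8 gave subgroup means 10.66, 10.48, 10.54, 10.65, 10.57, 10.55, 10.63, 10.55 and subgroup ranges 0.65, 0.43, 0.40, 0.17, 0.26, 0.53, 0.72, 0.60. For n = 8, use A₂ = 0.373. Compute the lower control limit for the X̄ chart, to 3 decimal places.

10.403

X̄̄ = (10.66 + 10.48 + 10.54 + 10.65 + 10.57 + 10.55 + 10.63 + 10.55) / 8 = 84.6300 / 8 = 10.5787
R̄ = (0.65 + 0.43 + 0.40 + 0.17 + 0.26 + 0.53 + 0.72 + 0.60) / 8 = 3.7600 / 8 = 0.4700
LCL = X̄̄ − A₂·R̄ = 10.5787 − 0.373 × 0.4700 = 10.4034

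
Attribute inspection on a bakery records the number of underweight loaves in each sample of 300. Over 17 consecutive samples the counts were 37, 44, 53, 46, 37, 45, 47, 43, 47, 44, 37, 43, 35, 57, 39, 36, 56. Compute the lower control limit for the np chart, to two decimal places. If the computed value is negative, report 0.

25.52

p̄ = Σdᵢ / (k·n) = 746 / (17 × 300) = 0.14627
LCL = np̄ − 3·√(np̄(1−p̄)) = 43.8824 − 3 × 6.1207 = 25.5201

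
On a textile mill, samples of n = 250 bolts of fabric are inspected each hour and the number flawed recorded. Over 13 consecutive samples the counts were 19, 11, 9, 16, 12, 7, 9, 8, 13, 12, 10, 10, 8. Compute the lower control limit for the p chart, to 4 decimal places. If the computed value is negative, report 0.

p̄ = Σdᵢ / (k·n) = 144 / (13 × 250) = 0.04431
LCL = p̄ − 3·√(p̄(1−p̄)/n) = 0.04431 − 3 × 0.01301 = 0.00526

0.0053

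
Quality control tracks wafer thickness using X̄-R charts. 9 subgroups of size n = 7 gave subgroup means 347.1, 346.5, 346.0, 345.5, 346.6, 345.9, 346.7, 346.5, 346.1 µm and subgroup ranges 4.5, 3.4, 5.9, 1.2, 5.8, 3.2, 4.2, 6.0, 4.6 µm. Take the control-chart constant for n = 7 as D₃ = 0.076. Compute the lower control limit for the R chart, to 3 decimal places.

R̄ = (4.5 + 3.4 + 5.9 + 1.2 + 5.8 + 3.2 + 4.2 + 6.0 + 4.6) / 9 = 38.8000 / 9 = 4.3111
LCL_R = D₃·R̄ = 0.076 × 4.3111 = 0.3276

0.328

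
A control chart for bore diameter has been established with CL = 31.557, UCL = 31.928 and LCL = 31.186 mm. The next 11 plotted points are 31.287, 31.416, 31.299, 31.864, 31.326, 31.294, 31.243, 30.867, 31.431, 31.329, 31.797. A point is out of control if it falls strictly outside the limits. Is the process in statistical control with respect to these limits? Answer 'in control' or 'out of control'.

Compare each point to [31.186, 31.928]: sample 8 = 30.867 < LCL.

out of control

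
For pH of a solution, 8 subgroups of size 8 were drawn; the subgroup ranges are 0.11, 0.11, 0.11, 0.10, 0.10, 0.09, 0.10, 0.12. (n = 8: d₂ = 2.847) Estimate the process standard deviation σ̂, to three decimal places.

0.037

R̄ = (0.11 + 0.11 + 0.11 + 0.10 + 0.10 + 0.09 + 0.10 + 0.12) / 8 = 0.1050
σ̂ = R̄ / d₂ = 0.1050 / 2.847 = 0.0369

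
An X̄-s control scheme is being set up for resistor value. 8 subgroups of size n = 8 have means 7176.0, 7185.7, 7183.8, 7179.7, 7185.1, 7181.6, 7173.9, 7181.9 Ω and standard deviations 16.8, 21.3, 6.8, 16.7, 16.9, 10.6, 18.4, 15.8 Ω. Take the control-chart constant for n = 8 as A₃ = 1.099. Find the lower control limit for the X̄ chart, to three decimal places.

X̄̄ = (7176.0 + 7185.7 + 7183.8 + 7179.7 + 7185.1 + 7181.6 + 7173.9 + 7181.9) / 8 = 7180.9625
s̄ = (16.8 + 21.3 + 6.8 + 16.7 + 16.9 + 10.6 + 18.4 + 15.8) / 8 = 15.4125
LCL = X̄̄ − A₃·s̄ = 7180.9625 − 1.099 × 15.4125 = 7164.0242

7164.024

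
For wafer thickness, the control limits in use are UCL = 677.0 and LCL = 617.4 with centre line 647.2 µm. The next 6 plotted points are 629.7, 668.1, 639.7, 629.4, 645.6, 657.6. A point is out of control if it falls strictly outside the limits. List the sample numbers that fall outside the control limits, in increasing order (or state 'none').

none

All 6 points lie within [617.4, 677.0].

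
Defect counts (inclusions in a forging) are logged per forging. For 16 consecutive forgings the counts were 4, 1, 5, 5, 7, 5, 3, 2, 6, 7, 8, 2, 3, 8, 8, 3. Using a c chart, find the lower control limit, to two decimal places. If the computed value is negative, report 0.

0.00

c̄ = (4 + 1 + 5 + 5 + 7 + 5 + 3 + 2 + 6 + 7 + 8 + 2 + 3 + 8 + 8 + 3) / 16 = 77 / 16 = 4.8125
LCL = c̄ − 3√c̄ = 4.8125 − 3 × 2.1937 = -1.7687 → 0 (cannot be negative)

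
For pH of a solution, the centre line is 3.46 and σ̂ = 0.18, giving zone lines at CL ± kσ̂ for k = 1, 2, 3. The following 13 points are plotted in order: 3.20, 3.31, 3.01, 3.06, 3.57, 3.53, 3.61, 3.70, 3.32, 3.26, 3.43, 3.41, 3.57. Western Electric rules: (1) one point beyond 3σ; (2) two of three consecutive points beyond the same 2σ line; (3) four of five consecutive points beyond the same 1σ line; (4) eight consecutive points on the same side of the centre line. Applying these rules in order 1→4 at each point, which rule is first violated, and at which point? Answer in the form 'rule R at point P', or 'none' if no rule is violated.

Zone of each point (C = within 1σ̂, B = 1σ̂–2σ̂, A = 2σ̂–3σ̂, * = beyond 3σ̂; sign = side of CL): 1:-B, 2:-C, 3:-A, 4:-A, 5:+C, 6:+C, 7:+C, 8:+B, 9:-C, 10:-B, 11:-C, 12:-C, 13:+C
Rule 2 (two of three consecutive points beyond the same 2σ limit) is satisfied at point 4.

rule 2 at point 4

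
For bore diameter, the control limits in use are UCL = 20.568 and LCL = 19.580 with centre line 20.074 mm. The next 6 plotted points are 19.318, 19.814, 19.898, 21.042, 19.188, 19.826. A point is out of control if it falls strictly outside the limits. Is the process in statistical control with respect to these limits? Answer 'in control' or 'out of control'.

out of control

Compare each point to [19.580, 20.568]: sample 1 = 19.318 < LCL; sample 4 = 21.042 > UCL; sample 5 = 19.188 < LCL.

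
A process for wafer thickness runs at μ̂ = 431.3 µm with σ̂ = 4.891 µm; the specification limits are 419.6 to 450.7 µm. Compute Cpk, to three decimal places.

Cpu = (USL − μ̂) / (3σ̂) = (450.7 − 431.3) / (3 × 4.891) = 1.3222; Cpl = (μ̂ − LSL) / (3σ̂) = (431.3 − 419.6) / (3 × 4.891) = 0.7974; Cpk = min(Cpu, Cpl) = 0.7974

0.797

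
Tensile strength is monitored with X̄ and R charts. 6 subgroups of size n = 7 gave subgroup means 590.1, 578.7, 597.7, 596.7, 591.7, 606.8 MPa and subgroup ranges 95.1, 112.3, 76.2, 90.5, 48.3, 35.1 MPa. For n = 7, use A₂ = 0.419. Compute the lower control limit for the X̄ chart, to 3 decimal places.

X̄̄ = (590.1 + 578.7 + 597.7 + 596.7 + 591.7 + 606.8) / 6 = 3561.7000 / 6 = 593.6167
R̄ = (95.1 + 112.3 + 76.2 + 90.5 + 48.3 + 35.1) / 6 = 457.5000 / 6 = 76.2500
LCL = X̄̄ − A₂·R̄ = 593.6167 − 0.419 × 76.2500 = 561.6679

561.668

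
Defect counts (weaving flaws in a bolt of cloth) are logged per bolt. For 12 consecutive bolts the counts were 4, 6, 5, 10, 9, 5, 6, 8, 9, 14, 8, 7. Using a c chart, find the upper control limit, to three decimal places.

15.845

c̄ = (4 + 6 + 5 + 10 + 9 + 5 + 6 + 8 + 9 + 14 + 8 + 7) / 12 = 91 / 12 = 7.5833
UCL = c̄ + 3√c̄ = 7.5833 + 3 × √7.5833 = 7.5833 + 3 × 2.7538 = 15.8447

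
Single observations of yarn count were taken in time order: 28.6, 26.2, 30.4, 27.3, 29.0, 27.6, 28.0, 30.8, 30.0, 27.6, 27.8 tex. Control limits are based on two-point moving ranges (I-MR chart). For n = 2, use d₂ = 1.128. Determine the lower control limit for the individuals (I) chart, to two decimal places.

X̄ = (28.6 + 26.2 + 30.4 + 27.3 + 29.0 + 27.6 + 28.0 + 30.8 + 30.0 + 27.6 + 27.8) / 11 = 28.4818
Moving ranges: 2.4, 4.2, 3.1, 1.7, 1.4, 0.4, 2.8, 0.8, 2.4, 0.2; M̄R̄ = 19.4000 / 10 = 1.9400
LCL = X̄ − 3·M̄R̄/d₂ = 28.4818 − 3 × 1.9400 / 1.128 = 23.3222

23.32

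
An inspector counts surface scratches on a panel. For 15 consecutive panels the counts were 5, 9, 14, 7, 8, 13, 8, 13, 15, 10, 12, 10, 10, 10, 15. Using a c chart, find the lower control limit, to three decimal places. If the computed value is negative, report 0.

0.833

c̄ = (5 + 9 + 14 + 7 + 8 + 13 + 8 + 13 + 15 + 10 + 12 + 10 + 10 + 10 + 15) / 15 = 159 / 15 = 10.6000
LCL = c̄ − 3√c̄ = 10.6000 − 3 × 3.2558 = 0.8327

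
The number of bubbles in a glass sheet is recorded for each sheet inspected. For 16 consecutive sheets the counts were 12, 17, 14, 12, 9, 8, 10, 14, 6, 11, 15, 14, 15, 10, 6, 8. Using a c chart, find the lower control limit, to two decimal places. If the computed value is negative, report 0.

c̄ = (12 + 17 + 14 + 12 + 9 + 8 + 10 + 14 + 6 + 11 + 15 + 14 + 15 + 10 + 6 + 8) / 16 = 181 / 16 = 11.3125
LCL = c̄ − 3√c̄ = 11.3125 − 3 × 3.3634 = 1.2223

1.22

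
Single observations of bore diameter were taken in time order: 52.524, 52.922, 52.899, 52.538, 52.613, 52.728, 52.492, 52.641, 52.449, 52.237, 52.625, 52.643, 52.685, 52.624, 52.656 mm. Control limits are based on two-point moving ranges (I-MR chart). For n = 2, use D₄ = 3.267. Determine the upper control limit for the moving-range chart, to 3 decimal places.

Moving ranges: 0.398, 0.023, 0.361, 0.075, 0.115, 0.236, 0.149, 0.192, 0.212, 0.388, 0.018, 0.042, 0.061, 0.032; M̄R̄ = 2.3020 / 14 = 0.1644
UCL_MR = D₄·M̄R̄ = 3.267 × 0.1644 = 0.5372

0.537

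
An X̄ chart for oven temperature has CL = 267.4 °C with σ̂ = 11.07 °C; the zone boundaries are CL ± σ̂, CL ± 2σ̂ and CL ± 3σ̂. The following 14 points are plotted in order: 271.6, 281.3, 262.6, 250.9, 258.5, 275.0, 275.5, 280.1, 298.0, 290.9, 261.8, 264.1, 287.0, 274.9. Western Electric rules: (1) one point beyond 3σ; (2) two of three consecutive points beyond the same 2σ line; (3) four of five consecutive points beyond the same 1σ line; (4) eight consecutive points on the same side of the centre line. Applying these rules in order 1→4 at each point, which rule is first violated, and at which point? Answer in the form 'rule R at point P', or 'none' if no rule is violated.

Zone of each point (C = within 1σ̂, B = 1σ̂–2σ̂, A = 2σ̂–3σ̂, * = beyond 3σ̂; sign = side of CL): 1:+C, 2:+B, 3:-C, 4:-B, 5:-C, 6:+C, 7:+C, 8:+B, 9:+A, 10:+A, 11:-C, 12:-C, 13:+B, 14:+C
Rule 2 (two of three consecutive points beyond the same 2σ limit) is satisfied at point 10.

rule 2 at point 10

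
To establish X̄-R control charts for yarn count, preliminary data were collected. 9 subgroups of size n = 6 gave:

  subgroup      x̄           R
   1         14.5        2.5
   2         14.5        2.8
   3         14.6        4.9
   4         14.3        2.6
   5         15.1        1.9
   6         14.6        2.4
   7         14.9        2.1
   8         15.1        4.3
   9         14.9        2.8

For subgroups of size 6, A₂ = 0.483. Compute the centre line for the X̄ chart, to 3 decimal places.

X̄̄ = (14.5 + 14.5 + 14.6 + 14.3 + 15.1 + 14.6 + 14.9 + 15.1 + 14.9) / 9 = 132.5000 / 9 = 14.7222
CL = X̄̄ = 14.7222

14.722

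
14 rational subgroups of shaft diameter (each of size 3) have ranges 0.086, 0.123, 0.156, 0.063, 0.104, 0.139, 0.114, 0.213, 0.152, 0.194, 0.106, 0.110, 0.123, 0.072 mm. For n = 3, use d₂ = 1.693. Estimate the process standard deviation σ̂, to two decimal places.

R̄ = (0.086 + 0.123 + 0.156 + 0.063 + 0.104 + 0.139 + 0.114 + 0.213 + 0.152 + 0.194 + 0.106 + 0.110 + 0.123 + 0.072) / 14 = 0.1254
σ̂ = R̄ / d₂ = 0.1254 / 1.693 = 0.0740

0.07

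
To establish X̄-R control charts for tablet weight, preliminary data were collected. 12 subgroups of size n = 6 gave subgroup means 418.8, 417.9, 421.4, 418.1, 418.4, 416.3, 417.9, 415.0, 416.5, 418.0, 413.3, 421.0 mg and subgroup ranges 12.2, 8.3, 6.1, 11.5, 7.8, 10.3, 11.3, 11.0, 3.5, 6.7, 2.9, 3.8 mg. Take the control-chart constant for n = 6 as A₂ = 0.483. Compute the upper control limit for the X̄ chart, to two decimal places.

421.56

X̄̄ = (418.8 + 417.9 + 421.4 + 418.1 + 418.4 + 416.3 + 417.9 + 415.0 + 416.5 + 418.0 + 413.3 + 421.0) / 12 = 5012.6000 / 12 = 417.7167
R̄ = (12.2 + 8.3 + 6.1 + 11.5 + 7.8 + 10.3 + 11.3 + 11.0 + 3.5 + 6.7 + 2.9 + 3.8) / 12 = 95.4000 / 12 = 7.9500
UCL = X̄̄ + A₂·R̄ = 417.7167 + 0.483 × 7.9500 = 421.5565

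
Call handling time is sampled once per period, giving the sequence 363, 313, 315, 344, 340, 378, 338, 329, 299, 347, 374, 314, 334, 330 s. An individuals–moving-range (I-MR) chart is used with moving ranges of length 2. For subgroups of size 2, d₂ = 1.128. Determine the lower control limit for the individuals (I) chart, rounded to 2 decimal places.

263.15

X̄ = (363 + 313 + 315 + 344 + 340 + 378 + 338 + 329 + 299 + 347 + 374 + 314 + 334 + 330) / 14 = 337.0000
Moving ranges: 50, 2, 29, 4, 38, 40, 9, 30, 48, 27, 60, 20, 4; M̄R̄ = 361.0000 / 13 = 27.7692
LCL = X̄ − 3·M̄R̄/d₂ = 337.0000 − 3 × 27.7692 / 1.128 = 263.1457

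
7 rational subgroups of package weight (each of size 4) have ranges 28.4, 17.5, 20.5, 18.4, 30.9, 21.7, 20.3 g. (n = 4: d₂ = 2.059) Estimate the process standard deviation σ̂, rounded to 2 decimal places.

R̄ = (28.4 + 17.5 + 20.5 + 18.4 + 30.9 + 21.7 + 20.3) / 7 = 22.5286
σ̂ = R̄ / d₂ = 22.5286 / 2.059 = 10.9415

10.94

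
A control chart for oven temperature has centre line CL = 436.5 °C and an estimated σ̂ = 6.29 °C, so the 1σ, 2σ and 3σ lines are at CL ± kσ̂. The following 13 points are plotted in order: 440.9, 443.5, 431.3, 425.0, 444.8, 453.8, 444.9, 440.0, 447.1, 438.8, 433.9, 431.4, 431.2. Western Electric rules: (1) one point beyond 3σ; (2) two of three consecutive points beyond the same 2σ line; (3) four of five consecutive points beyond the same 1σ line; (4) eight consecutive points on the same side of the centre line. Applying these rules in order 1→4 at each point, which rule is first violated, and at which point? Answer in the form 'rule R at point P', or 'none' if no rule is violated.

Zone of each point (C = within 1σ̂, B = 1σ̂–2σ̂, A = 2σ̂–3σ̂, * = beyond 3σ̂; sign = side of CL): 1:+C, 2:+B, 3:-C, 4:-B, 5:+B, 6:+A, 7:+B, 8:+C, 9:+B, 10:+C, 11:-C, 12:-C, 13:-C
Rule 3 (four of five consecutive points beyond the same 1σ limit) is satisfied at point 9.

rule 3 at point 9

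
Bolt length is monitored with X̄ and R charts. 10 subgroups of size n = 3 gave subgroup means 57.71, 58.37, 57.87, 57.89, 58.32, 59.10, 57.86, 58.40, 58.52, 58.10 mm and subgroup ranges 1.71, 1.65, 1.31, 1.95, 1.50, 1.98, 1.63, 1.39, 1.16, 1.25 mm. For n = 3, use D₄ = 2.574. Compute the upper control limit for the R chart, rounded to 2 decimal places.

4.00

R̄ = (1.71 + 1.65 + 1.31 + 1.95 + 1.50 + 1.98 + 1.63 + 1.39 + 1.16 + 1.25) / 10 = 15.5300 / 10 = 1.5530
UCL_R = D₄·R̄ = 2.574 × 1.5530 = 3.9974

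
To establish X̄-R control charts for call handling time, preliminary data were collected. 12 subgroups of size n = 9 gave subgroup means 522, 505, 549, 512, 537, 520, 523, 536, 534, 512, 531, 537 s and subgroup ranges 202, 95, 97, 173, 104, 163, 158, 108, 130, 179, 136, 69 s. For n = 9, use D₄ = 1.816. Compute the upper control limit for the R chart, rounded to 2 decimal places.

244.25

R̄ = (202 + 95 + 97 + 173 + 104 + 163 + 158 + 108 + 130 + 179 + 136 + 69) / 12 = 1614.0000 / 12 = 134.5000
UCL_R = D₄·R̄ = 1.816 × 134.5000 = 244.2520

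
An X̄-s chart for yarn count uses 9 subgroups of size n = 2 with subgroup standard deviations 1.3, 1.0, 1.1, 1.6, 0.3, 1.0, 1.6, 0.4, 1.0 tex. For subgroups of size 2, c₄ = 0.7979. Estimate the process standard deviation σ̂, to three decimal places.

s̄ = (1.3 + 1.0 + 1.1 + 1.6 + 0.3 + 1.0 + 1.6 + 0.4 + 1.0) / 9 = 1.0333
σ̂ = s̄ / c₄ = 1.0333 / 0.7979 = 1.2951

1.295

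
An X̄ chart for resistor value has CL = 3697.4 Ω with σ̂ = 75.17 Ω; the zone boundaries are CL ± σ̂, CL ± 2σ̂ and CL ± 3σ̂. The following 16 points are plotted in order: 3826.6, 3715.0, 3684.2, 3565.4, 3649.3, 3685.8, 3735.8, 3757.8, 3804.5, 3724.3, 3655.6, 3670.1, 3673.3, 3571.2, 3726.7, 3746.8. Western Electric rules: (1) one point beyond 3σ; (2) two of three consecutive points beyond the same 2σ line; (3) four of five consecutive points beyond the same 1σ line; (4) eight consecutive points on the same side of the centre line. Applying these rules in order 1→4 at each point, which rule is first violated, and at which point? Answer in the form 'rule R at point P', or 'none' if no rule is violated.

Zone of each point (C = within 1σ̂, B = 1σ̂–2σ̂, A = 2σ̂–3σ̂, * = beyond 3σ̂; sign = side of CL): 1:+B, 2:+C, 3:-C, 4:-B, 5:-C, 6:-C, 7:+C, 8:+C, 9:+B, 10:+C, 11:-C, 12:-C, 13:-C, 14:-B, 15:+C, 16:+C
No rule fires across all 16 points.

none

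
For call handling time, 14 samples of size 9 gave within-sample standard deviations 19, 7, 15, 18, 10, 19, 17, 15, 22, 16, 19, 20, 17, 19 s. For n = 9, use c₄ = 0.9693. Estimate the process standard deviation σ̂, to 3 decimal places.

17.170

s̄ = (19 + 7 + 15 + 18 + 10 + 19 + 17 + 15 + 22 + 16 + 19 + 20 + 17 + 19) / 14 = 16.6429
σ̂ = s̄ / c₄ = 16.6429 / 0.9693 = 17.1700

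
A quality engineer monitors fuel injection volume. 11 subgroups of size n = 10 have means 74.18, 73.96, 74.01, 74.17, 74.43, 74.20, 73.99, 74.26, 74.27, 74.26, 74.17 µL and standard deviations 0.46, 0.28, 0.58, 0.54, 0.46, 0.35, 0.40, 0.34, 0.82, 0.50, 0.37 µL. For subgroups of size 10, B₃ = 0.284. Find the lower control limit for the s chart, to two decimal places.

s̄ = (0.46 + 0.28 + 0.58 + 0.54 + 0.46 + 0.35 + 0.40 + 0.34 + 0.82 + 0.50 + 0.37) / 11 = 0.4636
LCL_s = B₃·s̄ = 0.284 × 0.4636 = 0.1317

0.13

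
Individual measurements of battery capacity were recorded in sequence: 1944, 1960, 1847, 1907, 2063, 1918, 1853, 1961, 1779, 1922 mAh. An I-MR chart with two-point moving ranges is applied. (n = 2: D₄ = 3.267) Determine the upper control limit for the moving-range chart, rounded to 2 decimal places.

Moving ranges: 16, 113, 60, 156, 145, 65, 108, 182, 143; M̄R̄ = 988.0000 / 9 = 109.7778
UCL_MR = D₄·M̄R̄ = 3.267 × 109.7778 = 358.6440

358.64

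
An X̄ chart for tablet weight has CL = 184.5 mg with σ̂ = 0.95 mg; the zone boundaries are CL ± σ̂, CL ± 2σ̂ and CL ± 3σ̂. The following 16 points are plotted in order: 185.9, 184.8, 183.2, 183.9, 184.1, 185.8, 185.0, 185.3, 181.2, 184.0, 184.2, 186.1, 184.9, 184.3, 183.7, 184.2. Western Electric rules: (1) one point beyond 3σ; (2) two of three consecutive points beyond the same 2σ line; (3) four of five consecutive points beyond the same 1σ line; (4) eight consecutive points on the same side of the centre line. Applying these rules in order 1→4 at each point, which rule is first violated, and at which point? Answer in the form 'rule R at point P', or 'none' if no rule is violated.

rule 1 at point 9

Zone of each point (C = within 1σ̂, B = 1σ̂–2σ̂, A = 2σ̂–3σ̂, * = beyond 3σ̂; sign = side of CL): 1:+B, 2:+C, 3:-B, 4:-C, 5:-C, 6:+B, 7:+C, 8:+C, 9:-*, 10:-C, 11:-C, 12:+B, 13:+C, 14:-C, 15:-C, 16:-C
Rule 1 (one point beyond the 3σ limits) is satisfied at point 9.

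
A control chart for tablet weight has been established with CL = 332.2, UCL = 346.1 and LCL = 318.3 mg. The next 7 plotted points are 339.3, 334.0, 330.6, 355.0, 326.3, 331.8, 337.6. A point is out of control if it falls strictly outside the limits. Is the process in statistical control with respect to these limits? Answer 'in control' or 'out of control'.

Compare each point to [318.3, 346.1]: sample 4 = 355.0 > UCL.

out of control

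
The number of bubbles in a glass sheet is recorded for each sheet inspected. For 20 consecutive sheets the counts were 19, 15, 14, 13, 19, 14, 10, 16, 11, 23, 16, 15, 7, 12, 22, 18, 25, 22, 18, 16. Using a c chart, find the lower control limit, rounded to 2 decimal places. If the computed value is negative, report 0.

4.16

c̄ = (19 + 15 + 14 + 13 + 19 + 14 + 10 + 16 + 11 + 23 + 16 + 15 + 7 + 12 + 22 + 18 + 25 + 22 + 18 + 16) / 20 = 325 / 20 = 16.2500
LCL = c̄ − 3√c̄ = 16.2500 − 3 × 4.0311 = 4.1566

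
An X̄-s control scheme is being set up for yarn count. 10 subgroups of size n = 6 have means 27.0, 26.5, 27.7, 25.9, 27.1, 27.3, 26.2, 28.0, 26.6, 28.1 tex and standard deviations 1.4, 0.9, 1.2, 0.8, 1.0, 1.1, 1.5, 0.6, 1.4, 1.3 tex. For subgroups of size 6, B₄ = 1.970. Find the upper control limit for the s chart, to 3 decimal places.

s̄ = (1.4 + 0.9 + 1.2 + 0.8 + 1.0 + 1.1 + 1.5 + 0.6 + 1.4 + 1.3) / 10 = 1.1200
UCL_s = B₄·s̄ = 1.970 × 1.1200 = 2.2064

2.206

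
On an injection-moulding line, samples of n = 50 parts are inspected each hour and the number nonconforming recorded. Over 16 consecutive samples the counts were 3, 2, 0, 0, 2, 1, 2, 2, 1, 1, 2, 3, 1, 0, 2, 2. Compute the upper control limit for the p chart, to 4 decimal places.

0.1024

p̄ = Σdᵢ / (k·n) = 24 / (16 × 50) = 0.03000
UCL = p̄ + 3·√(p̄(1−p̄)/n) = 0.03000 + 3 × √(0.03000×0.97000/50) = 0.03000 + 3 × 0.02412 = 0.10237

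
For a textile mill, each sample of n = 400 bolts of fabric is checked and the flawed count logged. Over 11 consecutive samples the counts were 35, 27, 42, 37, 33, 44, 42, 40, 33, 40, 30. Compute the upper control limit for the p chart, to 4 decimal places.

p̄ = Σdᵢ / (k·n) = 403 / (11 × 400) = 0.09159
UCL = p̄ + 3·√(p̄(1−p̄)/n) = 0.09159 + 3 × √(0.09159×0.90841/400) = 0.09159 + 3 × 0.01442 = 0.13486

0.1349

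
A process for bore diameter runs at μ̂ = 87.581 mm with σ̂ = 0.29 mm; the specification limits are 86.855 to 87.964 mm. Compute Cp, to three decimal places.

0.637

Cp = (USL − LSL) / (6σ̂) = (87.964 − 86.855) / (6 × 0.29) = 1.1090 / 1.7400 = 0.6374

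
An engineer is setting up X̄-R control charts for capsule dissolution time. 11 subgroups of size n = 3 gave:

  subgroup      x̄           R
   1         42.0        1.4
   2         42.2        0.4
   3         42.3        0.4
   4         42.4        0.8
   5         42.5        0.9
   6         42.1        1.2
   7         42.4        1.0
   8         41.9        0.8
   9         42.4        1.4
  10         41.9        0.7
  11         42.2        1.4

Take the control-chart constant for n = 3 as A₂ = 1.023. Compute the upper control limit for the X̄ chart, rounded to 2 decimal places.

43.18

X̄̄ = (42.0 + 42.2 + 42.3 + 42.4 + 42.5 + 42.1 + 42.4 + 41.9 + 42.4 + 41.9 + 42.2) / 11 = 464.3000 / 11 = 42.2091
R̄ = (1.4 + 0.4 + 0.4 + 0.8 + 0.9 + 1.2 + 1.0 + 0.8 + 1.4 + 0.7 + 1.4) / 11 = 10.4000 / 11 = 0.9455
UCL = X̄̄ + A₂·R̄ = 42.2091 + 1.023 × 0.9455 = 43.1763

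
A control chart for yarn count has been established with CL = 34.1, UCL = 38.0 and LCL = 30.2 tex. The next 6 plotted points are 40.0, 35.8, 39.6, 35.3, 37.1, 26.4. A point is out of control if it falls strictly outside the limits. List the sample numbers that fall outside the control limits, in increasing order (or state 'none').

1, 3, 6

Compare each point to [30.2, 38.0]: sample 1 = 40.0 > UCL; sample 3 = 39.6 > UCL; sample 6 = 26.4 < LCL.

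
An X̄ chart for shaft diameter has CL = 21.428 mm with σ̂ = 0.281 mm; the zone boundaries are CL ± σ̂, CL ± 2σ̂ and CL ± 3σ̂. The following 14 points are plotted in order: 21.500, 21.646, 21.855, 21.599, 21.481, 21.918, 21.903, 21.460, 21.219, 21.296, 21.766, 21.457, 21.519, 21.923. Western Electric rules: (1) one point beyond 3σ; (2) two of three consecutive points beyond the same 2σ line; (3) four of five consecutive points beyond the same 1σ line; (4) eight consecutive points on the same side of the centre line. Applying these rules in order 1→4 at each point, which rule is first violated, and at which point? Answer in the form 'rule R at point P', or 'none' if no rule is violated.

rule 4 at point 8

Zone of each point (C = within 1σ̂, B = 1σ̂–2σ̂, A = 2σ̂–3σ̂, * = beyond 3σ̂; sign = side of CL): 1:+C, 2:+C, 3:+B, 4:+C, 5:+C, 6:+B, 7:+B, 8:+C, 9:-C, 10:-C, 11:+B, 12:+C, 13:+C, 14:+B
Rule 4 (eight consecutive points on the same side of the centre line) is satisfied at point 8.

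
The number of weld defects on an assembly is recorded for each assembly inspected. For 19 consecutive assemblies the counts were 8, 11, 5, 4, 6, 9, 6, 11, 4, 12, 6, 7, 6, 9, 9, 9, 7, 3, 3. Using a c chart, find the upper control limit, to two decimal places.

c̄ = (8 + 11 + 5 + 4 + 6 + 9 + 6 + 11 + 4 + 12 + 6 + 7 + 6 + 9 + 9 + 9 + 7 + 3 + 3) / 19 = 135 / 19 = 7.1053
UCL = c̄ + 3√c̄ = 7.1053 + 3 × √7.1053 = 7.1053 + 3 × 2.6656 = 15.1020

15.10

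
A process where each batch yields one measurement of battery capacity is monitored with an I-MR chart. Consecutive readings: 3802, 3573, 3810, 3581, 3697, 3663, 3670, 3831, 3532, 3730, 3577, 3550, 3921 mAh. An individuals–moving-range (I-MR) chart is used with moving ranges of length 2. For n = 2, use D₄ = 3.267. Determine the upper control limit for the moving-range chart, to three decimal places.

561.107

Moving ranges: 229, 237, 229, 116, 34, 7, 161, 299, 198, 153, 27, 371; M̄R̄ = 2061.0000 / 12 = 171.7500
UCL_MR = D₄·M̄R̄ = 3.267 × 171.7500 = 561.1073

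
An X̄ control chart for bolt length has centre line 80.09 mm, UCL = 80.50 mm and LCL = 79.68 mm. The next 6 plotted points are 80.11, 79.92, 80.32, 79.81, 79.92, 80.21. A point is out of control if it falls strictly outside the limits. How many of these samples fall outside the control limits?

0

All 6 points lie within [79.68, 80.50].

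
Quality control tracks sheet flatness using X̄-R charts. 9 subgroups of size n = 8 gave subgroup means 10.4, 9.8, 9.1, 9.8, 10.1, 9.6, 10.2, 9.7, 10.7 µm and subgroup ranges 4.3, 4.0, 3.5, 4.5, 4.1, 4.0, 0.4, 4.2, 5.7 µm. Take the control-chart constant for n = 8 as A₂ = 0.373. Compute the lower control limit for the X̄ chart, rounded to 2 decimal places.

8.50

X̄̄ = (10.4 + 9.8 + 9.1 + 9.8 + 10.1 + 9.6 + 10.2 + 9.7 + 10.7) / 9 = 89.4000 / 9 = 9.9333
R̄ = (4.3 + 4.0 + 3.5 + 4.5 + 4.1 + 4.0 + 0.4 + 4.2 + 5.7) / 9 = 34.7000 / 9 = 3.8556
LCL = X̄̄ − A₂·R̄ = 9.9333 − 0.373 × 3.8556 = 8.4952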